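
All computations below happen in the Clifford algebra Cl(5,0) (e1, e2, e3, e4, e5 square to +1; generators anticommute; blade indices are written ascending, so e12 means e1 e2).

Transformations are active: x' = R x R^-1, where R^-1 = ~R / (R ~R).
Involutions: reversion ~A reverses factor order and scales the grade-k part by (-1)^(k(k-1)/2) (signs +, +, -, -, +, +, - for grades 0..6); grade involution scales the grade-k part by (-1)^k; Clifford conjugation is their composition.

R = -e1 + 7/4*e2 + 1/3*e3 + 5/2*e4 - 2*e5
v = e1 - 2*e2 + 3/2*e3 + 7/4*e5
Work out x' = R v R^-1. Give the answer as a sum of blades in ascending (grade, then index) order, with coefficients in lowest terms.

~R = -e1 + 7/4*e2 + 1/3*e3 + 5/2*e4 - 2*e5, and R ~R = 2077/144, so R^-1 = ~R / (2077/144).
R v = -15/2 + 1/4*e12 - 11/6*e13 - 5/2*e14 + 1/4*e15 + 79/24*e23 + 5*e24 - 15/16*e25 - 15/4*e34 + 43/12*e35 + 35/8*e45
Answer: 83/2077*e1 + 374/2077*e2 - 7671/4154*e3 - 5400/2077*e4 + 2741/8308*e5


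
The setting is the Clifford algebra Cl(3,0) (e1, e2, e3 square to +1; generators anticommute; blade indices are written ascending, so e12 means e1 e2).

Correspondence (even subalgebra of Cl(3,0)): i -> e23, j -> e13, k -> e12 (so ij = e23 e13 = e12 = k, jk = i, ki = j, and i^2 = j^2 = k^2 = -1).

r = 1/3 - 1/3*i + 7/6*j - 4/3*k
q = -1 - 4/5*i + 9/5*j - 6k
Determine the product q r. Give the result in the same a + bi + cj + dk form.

In blades: q = -1 - 6*e12 + 9/5*e13 - 4/5*e23, r = 1/3 - 4/3*e12 + 7/6*e13 - 1/3*e23.
Distribute q over r term by term (generator squares from the signature, products reordered to ascending indices): (-1)*r = -1/3 + 4/3*e12 - 7/6*e13 + 1/3*e23; (-6*e12)*r = -8 - 2*e12 + 2*e13 + 7*e23; (9/5*e13)*r = -21/10 + 3/5*e12 + 3/5*e13 - 12/5*e23; (-4/5*e23)*r = -4/15 - 14/15*e12 - 16/15*e13 - 4/15*e23.
Sum: -107/10 - e12 + 11/30*e13 + 14/3*e23; translating back through the correspondence:
Answer: -107/10 + 14/3*i + 11/30*j - k


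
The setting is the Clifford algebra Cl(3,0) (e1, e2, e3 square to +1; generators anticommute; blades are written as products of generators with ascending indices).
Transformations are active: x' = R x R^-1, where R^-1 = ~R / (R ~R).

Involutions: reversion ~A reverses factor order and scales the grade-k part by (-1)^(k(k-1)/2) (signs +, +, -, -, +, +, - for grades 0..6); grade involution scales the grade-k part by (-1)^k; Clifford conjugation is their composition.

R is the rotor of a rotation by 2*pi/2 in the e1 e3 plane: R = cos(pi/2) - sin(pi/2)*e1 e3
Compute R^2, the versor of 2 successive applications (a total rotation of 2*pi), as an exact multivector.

Rotor phase runs at HALF the rotation angle; powers of one rotor simply add phase, so after 2 steps in e1 e3 the phase is 2*pi/2 = pi and R^2 = cos(pi) - sin(pi)*e1 e3.
cos(pi) = -1 and sin(pi) = 0, so R^2 = -1. The total rotation 2*pi is 1 full turn, so every vector returns to itself, yet the rotor is -1, on the OTHER sheet of the double cover (an odd number of 2*pi turns).
Answer: -1


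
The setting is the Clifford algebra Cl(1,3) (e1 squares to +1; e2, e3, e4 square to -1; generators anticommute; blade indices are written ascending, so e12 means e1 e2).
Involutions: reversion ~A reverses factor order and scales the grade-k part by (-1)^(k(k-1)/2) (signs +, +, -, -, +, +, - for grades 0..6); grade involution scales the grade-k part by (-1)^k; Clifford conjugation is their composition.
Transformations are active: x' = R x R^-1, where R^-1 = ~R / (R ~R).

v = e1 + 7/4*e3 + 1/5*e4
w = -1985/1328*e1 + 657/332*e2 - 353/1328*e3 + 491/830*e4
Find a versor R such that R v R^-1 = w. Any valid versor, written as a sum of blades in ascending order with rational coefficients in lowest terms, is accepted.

The midline construction: v and w both square to -841/400, so reflecting in their sum -657/1328*e1 + 657/332*e2 + 1971/1328*e3 + 657/830*e4 exchanges them.
Answer: -657/1328*e1 + 657/332*e2 + 1971/1328*e3 + 657/830*e4


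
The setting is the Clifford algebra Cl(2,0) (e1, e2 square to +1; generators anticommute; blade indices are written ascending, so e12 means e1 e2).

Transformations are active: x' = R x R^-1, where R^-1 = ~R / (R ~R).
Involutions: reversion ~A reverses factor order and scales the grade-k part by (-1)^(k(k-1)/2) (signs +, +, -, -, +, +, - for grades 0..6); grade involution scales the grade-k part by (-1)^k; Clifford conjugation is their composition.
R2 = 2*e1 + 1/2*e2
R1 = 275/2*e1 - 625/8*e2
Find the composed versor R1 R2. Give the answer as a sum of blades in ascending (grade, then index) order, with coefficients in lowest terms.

Distribute over the terms of R1 (each basis-blade product reordered to ascending indices, repeated generators contracted through their squares):
(275/2*e1) R2 = 275 + 275/4*e12
(-625/8*e2) R2 = -625/16 + 625/4*e12
Summing the partial products and collecting blades:
Answer: 3775/16 + 225*e12


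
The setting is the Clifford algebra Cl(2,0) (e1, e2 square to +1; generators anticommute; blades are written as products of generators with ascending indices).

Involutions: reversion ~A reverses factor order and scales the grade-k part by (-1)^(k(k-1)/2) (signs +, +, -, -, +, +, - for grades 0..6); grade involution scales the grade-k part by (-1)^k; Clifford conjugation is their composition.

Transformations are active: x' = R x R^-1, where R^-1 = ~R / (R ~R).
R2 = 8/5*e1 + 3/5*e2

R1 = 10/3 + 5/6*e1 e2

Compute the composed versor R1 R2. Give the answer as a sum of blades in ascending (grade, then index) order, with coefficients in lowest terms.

Distribute over the terms of R1 (each basis-blade product reordered to ascending indices, repeated generators contracted through their squares):
(10/3) R2 = 16/3*e1 + 2*e2
(5/6*e1 e2) R2 = 1/2*e1 - 4/3*e2
Summing the partial products and collecting blades:
Answer: 35/6*e1 + 2/3*e2


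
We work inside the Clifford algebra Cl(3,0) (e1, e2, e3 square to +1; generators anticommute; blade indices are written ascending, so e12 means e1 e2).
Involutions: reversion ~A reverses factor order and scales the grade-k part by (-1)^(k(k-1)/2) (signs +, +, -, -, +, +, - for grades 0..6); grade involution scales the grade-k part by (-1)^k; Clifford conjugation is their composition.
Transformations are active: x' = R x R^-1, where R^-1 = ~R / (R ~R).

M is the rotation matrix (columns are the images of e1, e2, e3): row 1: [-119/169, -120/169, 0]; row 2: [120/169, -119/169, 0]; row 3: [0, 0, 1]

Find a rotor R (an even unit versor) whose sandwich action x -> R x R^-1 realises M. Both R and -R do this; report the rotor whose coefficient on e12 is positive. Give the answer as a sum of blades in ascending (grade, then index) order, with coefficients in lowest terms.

Method: write R = a + b12*e12 + b13*e13 + b23*e23 with a^2 + b12^2 + b13^2 + b23^2 = 1 (so R^-1 = ~R). Expanding the columns R e_j ~R gives tr M = 4a^2 - 1 and, from the antisymmetric part, M21 - M12 = -4a*b12, M13 - M31 = 4a*b13, M32 - M23 = -4a*b23.
Here tr M = -69/169, so a^2 = (1 + tr M)/4 = 25/169 and a = ±5/13. Taking a = 5/13: M21 - M12 = 240/169, M13 - M31 = 0, M32 - M23 = 0, giving b12 = -12/13, b13 = 0, b23 = 0, i.e. R = 5/13 - 12/13*e12.
Its e12 coefficient is negative, so report the other preimage -R.
Answer: -5/13 + 12/13*e12. Recall the cover is two-to-one: with M of trace -69/169, both preimages act alike, and the stated e12 sign chooses the sheet.


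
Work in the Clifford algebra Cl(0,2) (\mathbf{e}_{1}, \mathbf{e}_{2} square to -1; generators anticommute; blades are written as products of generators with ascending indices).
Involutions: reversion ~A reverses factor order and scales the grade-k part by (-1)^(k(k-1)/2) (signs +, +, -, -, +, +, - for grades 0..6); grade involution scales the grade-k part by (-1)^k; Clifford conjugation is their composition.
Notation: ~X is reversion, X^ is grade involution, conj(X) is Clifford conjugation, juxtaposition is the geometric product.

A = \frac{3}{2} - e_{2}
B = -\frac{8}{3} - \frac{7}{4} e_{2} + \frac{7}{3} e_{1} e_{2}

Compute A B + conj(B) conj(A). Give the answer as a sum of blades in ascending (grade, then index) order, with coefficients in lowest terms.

first term: -\frac{23}{4} - \frac{7}{3} e_{1} + \frac{1}{24} e_{2} + \frac{7}{2} e_{1} e_{2}
second term: -\frac{23}{4} + \frac{7}{3} e_{1} - \frac{1}{24} e_{2} - \frac{7}{2} e_{1} e_{2}
Answer: -\frac{23}{2}


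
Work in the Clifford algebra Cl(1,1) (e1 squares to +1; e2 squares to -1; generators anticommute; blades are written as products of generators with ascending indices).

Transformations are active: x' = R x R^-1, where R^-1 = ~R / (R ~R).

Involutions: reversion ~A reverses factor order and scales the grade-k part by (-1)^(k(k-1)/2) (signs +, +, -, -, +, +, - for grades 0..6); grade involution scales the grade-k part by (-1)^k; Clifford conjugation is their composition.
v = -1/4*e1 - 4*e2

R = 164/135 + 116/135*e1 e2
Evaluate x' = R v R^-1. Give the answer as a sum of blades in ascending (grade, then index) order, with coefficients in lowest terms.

~R = 164/135 - 116/135*e1 e2, and R ~R = 896/1215, so R^-1 = ~R / (896/1215).
R v = 47/15*e1 - 209/45*e2
Answer: 5921/560*e1 - 6329/560*e2


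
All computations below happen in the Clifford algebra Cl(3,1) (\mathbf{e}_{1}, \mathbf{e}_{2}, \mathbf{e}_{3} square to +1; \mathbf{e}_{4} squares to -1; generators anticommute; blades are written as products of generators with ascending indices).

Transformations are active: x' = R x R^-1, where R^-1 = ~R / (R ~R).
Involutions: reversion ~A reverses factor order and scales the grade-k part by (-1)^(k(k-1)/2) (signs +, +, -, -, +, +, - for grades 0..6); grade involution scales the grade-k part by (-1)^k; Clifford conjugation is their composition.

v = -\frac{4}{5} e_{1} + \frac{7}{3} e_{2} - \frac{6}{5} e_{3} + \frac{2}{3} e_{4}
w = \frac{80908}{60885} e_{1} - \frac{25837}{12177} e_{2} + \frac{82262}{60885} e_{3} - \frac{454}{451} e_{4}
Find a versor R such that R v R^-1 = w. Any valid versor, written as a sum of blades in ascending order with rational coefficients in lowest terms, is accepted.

Construction: equal norms (both \frac{177}{25}) license R = v + w = \frac{6440}{12177} e_{1} + \frac{2576}{12177} e_{2} + \frac{1840}{12177} e_{3} - \frac{460}{1353} e_{4} — nothing changes along that direction, while (v - w)/2 changes sign, so v maps onto w.
Answer: \frac{6440}{12177} e_{1} + \frac{2576}{12177} e_{2} + \frac{1840}{12177} e_{3} - \frac{460}{1353} e_{4}


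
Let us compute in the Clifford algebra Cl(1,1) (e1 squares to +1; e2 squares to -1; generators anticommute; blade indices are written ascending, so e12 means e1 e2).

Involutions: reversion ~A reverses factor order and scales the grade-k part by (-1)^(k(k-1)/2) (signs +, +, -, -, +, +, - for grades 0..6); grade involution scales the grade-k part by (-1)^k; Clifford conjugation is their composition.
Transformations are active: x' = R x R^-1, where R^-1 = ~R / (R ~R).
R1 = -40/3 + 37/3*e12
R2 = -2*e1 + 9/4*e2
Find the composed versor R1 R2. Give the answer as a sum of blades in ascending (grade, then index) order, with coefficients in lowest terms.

Distribute over the terms of R1 (each basis-blade product reordered to ascending indices, repeated generators contracted through their squares):
(-40/3) R2 = 80/3*e1 - 30*e2
(37/3*e12) R2 = -111/4*e1 + 74/3*e2
Summing the partial products and collecting blades:
Answer: -13/12*e1 - 16/3*e2


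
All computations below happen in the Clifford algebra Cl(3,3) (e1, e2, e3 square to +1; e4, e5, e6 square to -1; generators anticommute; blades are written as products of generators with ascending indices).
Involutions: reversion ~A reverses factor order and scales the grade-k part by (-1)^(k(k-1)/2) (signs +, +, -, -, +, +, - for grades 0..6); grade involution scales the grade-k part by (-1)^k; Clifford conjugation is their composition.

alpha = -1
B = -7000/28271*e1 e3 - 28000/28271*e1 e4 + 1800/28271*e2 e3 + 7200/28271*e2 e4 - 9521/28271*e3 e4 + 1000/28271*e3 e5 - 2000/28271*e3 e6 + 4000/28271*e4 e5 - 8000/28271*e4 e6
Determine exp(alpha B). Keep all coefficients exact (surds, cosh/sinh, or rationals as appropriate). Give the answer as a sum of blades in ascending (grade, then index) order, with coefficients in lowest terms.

B^2 term by term: the squares give (-7000/28271)^2*(e1 e3)^2 + (-28000/28271)^2*(e1 e4)^2 + (1800/28271)^2*(e2 e3)^2 + (7200/28271)^2*(e2 e4)^2 + (-9521/28271)^2*(e3 e4)^2 + (1000/28271)^2*(e3 e5)^2 + (-2000/28271)^2*(e3 e6)^2 + (4000/28271)^2*(e4 e5)^2 + (-8000/28271)^2*(e4 e6)^2 = 49000000/799249441*(-1) + 784000000/799249441*(+1) + 3240000/799249441*(-1) + 51840000/799249441*(+1) + 90649441/799249441*(+1) + 1000000/799249441*(+1) + 4000000/799249441*(+1) + 16000000/799249441*(-1) + 64000000/799249441*(-1) = 1 (each basis 2-blade squares to minus the product of its generators' squares); cross terms between blades sharing an index anticommute and cancel; the commuting (index-disjoint) pairs give grade-4 terms 2*c*c'*(blade product), which cancel blade by blade — e1 e2 e3 e4: 100800000/799249441 - 100800000/799249441 = 0; e1 e3 e4 e5: -56000000/799249441 + 56000000/799249441 = 0; e1 e3 e4 e6: 112000000/799249441 - 112000000/799249441 = 0; e2 e3 e4 e5: 14400000/799249441 - 14400000/799249441 = 0; e2 e3 e4 e6: -28800000/799249441 + 28800000/799249441 = 0; e3 e4 e5 e6: 16000000/799249441 - 16000000/799249441 = 0 — confirming B is simple. So B^2 = 1.
B^2 = 1 — B^2 > 0, so the exponential closes hyperbolically: l = 1, alpha*l = -1, so exp(alpha B) = cosh(-1) + (sinh(-1)/1)*B = cosh(1) + (-sinh(1))*B.
Answer: cosh(1) + 7000*sinh(1)/28271*e1 e3 + 28000*sinh(1)/28271*e1 e4 - 1800*sinh(1)/28271*e2 e3 - 7200*sinh(1)/28271*e2 e4 + 9521*sinh(1)/28271*e3 e4 - 1000*sinh(1)/28271*e3 e5 + 2000*sinh(1)/28271*e3 e6 - 4000*sinh(1)/28271*e4 e5 + 8000*sinh(1)/28271*e4 e6


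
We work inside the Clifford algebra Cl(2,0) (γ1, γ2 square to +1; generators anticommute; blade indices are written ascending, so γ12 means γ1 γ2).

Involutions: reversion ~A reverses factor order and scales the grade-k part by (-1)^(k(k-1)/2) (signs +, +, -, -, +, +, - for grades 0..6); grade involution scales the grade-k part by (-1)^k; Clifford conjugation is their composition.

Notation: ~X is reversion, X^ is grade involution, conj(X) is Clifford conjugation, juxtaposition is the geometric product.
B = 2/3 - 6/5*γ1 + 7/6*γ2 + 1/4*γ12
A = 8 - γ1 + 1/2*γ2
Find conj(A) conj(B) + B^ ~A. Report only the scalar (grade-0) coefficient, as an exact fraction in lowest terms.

first term: 427/60 + 1217/120*γ1 - 119/12*γ2 - 77/30*γ12
second term: 71/20 + 1087/120*γ1 - 35/4*γ2 + 43/30*γ12
Answer: 32/3


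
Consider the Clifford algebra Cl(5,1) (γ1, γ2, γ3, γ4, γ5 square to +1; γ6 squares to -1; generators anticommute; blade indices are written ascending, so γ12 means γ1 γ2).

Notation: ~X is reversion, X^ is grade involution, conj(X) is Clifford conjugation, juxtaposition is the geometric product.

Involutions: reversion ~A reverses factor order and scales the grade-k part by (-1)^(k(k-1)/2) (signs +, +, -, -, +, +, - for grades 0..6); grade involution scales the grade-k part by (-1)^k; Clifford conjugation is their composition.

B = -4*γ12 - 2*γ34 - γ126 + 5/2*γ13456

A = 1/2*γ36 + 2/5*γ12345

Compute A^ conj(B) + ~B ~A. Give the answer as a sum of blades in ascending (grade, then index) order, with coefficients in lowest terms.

first term: -γ26 + γ46 + 1/2*γ123 + 4/5*γ125 - 5/4*γ145 + 8/5*γ345 + 2*γ1236 - 2/5*γ3456
second term: γ26 + γ46 - 1/2*γ123 - 4/5*γ125 - 5/4*γ145 - 8/5*γ345 - 2*γ1236 + 2/5*γ3456
Answer: 2*γ46 - 5/2*γ145


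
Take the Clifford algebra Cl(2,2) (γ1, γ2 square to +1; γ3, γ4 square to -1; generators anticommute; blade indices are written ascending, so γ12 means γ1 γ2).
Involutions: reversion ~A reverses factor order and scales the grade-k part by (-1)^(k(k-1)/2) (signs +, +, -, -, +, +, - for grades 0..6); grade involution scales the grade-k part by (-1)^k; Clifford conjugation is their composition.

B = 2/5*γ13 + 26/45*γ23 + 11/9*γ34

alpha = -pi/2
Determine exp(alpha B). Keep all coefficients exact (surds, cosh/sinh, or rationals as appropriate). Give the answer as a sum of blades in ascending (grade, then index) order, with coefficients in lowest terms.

B^2 term by term: the squares give (2/5)^2*(γ13)^2 + (26/45)^2*(γ23)^2 + (11/9)^2*(γ34)^2 = 4/25*(+1) + 676/2025*(+1) + 121/81*(-1) = -1 (each basis 2-blade squares to minus the product of its generators' squares); cross terms between blades sharing an index anticommute and cancel. So B^2 = -1.
B^2 = -1 — the series telescopes trigonometrically here: l = 1, alpha*l = -pi/2, so exp(alpha B) = cos(-pi/2) + (sin(-pi/2)/1)*B = 0 + (-1)*B.
Answer: -2/5*γ13 - 26/45*γ23 - 11/9*γ34


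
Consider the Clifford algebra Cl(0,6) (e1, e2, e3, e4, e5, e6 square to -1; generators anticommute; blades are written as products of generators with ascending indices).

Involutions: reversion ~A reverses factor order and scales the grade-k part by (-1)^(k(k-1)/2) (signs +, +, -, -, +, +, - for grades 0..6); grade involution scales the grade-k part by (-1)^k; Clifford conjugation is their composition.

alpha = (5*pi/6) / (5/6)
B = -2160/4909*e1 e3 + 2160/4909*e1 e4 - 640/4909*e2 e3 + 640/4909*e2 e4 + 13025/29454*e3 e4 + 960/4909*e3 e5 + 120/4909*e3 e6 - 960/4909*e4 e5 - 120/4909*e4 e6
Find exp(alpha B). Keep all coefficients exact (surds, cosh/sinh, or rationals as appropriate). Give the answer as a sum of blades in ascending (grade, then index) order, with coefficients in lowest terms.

B^2 term by term: the squares give (-2160/4909)^2*(e1 e3)^2 + (2160/4909)^2*(e1 e4)^2 + (-640/4909)^2*(e2 e3)^2 + (640/4909)^2*(e2 e4)^2 + (13025/29454)^2*(e3 e4)^2 + (960/4909)^2*(e3 e5)^2 + (120/4909)^2*(e3 e6)^2 + (-960/4909)^2*(e4 e5)^2 + (-120/4909)^2*(e4 e6)^2 = 4665600/24098281*(-1) + 4665600/24098281*(-1) + 409600/24098281*(-1) + 409600/24098281*(-1) + 169650625/867538116*(-1) + 921600/24098281*(-1) + 14400/24098281*(-1) + 921600/24098281*(-1) + 14400/24098281*(-1) = -25/36 (each basis 2-blade squares to minus the product of its generators' squares); cross terms between blades sharing an index anticommute and cancel; the commuting (index-disjoint) pairs give grade-4 terms 2*c*c'*(blade product), which cancel blade by blade — e1 e2 e3 e4: 2764800/24098281 - 2764800/24098281 = 0; e1 e3 e4 e5: 4147200/24098281 - 4147200/24098281 = 0; e1 e3 e4 e6: 518400/24098281 - 518400/24098281 = 0; e2 e3 e4 e5: 1228800/24098281 - 1228800/24098281 = 0; e2 e3 e4 e6: 153600/24098281 - 153600/24098281 = 0; e3 e4 e5 e6: 230400/24098281 - 230400/24098281 = 0 — confirming B is simple. So B^2 = -25/36.
B^2 = -25/36 — a negative square means the series sums to a rotation: l = 5/6, alpha*l = 5*pi/6, so exp(alpha B) = cos(5*pi/6) + (sin(5*pi/6)/(5/6))*B = -sqrt(3)/2 + (3/5)*B.
Answer: -sqrt(3)/2 - 1296/4909*e1 e3 + 1296/4909*e1 e4 - 384/4909*e2 e3 + 384/4909*e2 e4 + 2605/9818*e3 e4 + 576/4909*e3 e5 + 72/4909*e3 e6 - 576/4909*e4 e5 - 72/4909*e4 e6


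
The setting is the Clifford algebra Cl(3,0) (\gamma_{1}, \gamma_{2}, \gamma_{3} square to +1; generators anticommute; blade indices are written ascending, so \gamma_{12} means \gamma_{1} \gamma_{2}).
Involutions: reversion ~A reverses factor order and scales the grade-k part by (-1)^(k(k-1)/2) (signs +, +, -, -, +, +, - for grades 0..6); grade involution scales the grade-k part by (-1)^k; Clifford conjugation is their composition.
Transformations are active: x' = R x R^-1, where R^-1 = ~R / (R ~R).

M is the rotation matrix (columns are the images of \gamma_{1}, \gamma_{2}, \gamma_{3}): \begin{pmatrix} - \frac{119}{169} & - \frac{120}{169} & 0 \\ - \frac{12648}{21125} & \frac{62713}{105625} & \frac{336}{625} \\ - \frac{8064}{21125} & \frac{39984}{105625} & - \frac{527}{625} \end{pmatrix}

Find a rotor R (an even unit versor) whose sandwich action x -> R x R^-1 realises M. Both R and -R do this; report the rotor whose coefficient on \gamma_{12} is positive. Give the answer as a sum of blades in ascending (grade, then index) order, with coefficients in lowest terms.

Method: write R = a + b12*\gamma_{12} + b13*\gamma_{13} + b23*\gamma_{23} with a^2 + b12^2 + b13^2 + b23^2 = 1 (so R^-1 = ~R). Expanding the columns R e_j ~R gives tr M = 4a^2 - 1 and, from the antisymmetric part, M21 - M12 = -4a*b12, M13 - M31 = 4a*b13, M32 - M23 = -4a*b23.
Here tr M = -\frac{4029}{4225}, so a^2 = (1 + tr M)/4 = \frac{49}{4225} and a = ±\frac{7}{65}. Taking a = \frac{7}{65}: M21 - M12 = \frac{2352}{21125}, M13 - M31 = \frac{8064}{21125}, M32 - M23 = -\frac{672}{4225}, giving b12 = -\frac{84}{325}, b13 = \frac{288}{325}, b23 = \frac{24}{65}, i.e. R = \frac{7}{65} - \frac{84}{325} \gamma_{12} + \frac{288}{325} \gamma_{13} + \frac{24}{65} \gamma_{23}.
Its \gamma_{12} coefficient is negative, so report the other preimage -R.
Answer: -\frac{7}{65} + \frac{84}{325} \gamma_{12} - \frac{288}{325} \gamma_{13} - \frac{24}{65} \gamma_{23}. Key observation: the double cover Spin(3) -> SO(3) sends R and -R to the same matrix (trace -\frac{4029}{4225} here), so the stated sign of the \gamma_{12} coefficient is what selects one sheet.


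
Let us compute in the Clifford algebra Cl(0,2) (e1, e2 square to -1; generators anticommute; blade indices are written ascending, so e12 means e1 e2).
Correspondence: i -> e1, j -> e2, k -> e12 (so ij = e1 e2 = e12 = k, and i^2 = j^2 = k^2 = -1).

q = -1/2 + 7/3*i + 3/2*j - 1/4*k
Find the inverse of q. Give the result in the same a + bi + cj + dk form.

In blades: q = -1/2 + 7/3*e1 + 3/2*e2 - 1/4*e12.
With qbar = -1/2 - 7/3*e1 - 3/2*e2 + 1/4*e12 (scalar fixed, mapped units negated), q qbar = 1153/144 (the sum of squared coefficients), so q^-1 = qbar / (1153/144) = -72/1153 - 336/1153*e1 - 216/1153*e2 + 36/1153*e12; translating back:
Answer: -72/1153 - 336/1153*i - 216/1153*j + 36/1153*k


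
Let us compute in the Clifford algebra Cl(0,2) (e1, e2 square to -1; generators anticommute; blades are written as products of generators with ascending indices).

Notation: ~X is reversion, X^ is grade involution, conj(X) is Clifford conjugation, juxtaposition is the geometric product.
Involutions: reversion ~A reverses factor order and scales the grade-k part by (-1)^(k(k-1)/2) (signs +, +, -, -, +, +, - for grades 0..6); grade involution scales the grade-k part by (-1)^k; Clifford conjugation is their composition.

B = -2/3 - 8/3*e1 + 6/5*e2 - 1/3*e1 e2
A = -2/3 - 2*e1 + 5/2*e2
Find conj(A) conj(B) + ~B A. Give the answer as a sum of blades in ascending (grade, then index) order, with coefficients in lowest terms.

first term: -71/9 - 71/18*e1 + 9/5*e2 + 182/45*e1 e2
second term: -71/9 + 41/18*e1 - 47/15*e2 - 202/45*e1 e2
Answer: -142/9 - 5/3*e1 - 4/3*e2 - 4/9*e1 e2


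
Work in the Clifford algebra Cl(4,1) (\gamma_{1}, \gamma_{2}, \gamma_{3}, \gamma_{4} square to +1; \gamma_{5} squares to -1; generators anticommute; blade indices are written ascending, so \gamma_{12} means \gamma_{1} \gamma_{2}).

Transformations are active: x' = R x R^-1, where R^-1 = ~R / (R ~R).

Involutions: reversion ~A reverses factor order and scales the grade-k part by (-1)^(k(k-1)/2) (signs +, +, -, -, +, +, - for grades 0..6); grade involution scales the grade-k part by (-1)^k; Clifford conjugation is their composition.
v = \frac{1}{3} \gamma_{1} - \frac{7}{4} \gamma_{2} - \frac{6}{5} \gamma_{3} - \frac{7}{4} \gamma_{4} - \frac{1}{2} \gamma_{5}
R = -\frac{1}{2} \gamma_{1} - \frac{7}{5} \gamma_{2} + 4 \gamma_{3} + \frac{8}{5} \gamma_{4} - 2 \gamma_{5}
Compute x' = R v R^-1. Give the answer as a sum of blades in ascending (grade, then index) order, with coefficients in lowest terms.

~R = -\frac{1}{2} \gamma_{1} - \frac{7}{5} \gamma_{2} + 4 \gamma_{3} + \frac{8}{5} \gamma_{4} - 2 \gamma_{5}, and R ~R = \frac{1677}{100}, so R^-1 = ~R / (\frac{1677}{100}).
R v = -\frac{379}{60} + \frac{161}{120} \gamma_{12} - \frac{11}{15} \gamma_{13} + \frac{41}{120} \gamma_{14} + \frac{11}{12} \gamma_{15} + \frac{217}{25} \gamma_{23} + \frac{21}{4} \gamma_{24} - \frac{14}{5} \gamma_{25} - \frac{127}{25} \gamma_{34} - \frac{22}{5} \gamma_{35} - \frac{43}{10} \gamma_{45}
Answer: \frac{218}{5031} \gamma_{1} + \frac{56441}{20124} \gamma_{2} - \frac{45614}{25155} \gamma_{3} + \frac{10961}{20124} \gamma_{4} + \frac{20191}{10062} \gamma_{5}


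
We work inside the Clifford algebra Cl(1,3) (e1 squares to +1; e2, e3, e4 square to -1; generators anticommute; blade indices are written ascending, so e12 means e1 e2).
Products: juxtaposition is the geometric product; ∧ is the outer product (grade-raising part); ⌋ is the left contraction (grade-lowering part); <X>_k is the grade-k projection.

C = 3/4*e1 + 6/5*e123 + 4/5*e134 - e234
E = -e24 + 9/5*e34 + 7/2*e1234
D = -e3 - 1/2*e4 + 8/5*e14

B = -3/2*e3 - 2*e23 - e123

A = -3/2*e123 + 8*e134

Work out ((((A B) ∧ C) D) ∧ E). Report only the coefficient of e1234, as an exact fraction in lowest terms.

step 1: -3/2 - 3*e1 - 9/4*e12 - 12*e14 - 8*e24 - 16*e124
step 2: -9/8*e1 - 9/5*e123 - 6*e124 - 6/5*e134 + 3/2*e234 + 3*e1234
step 3: 48/5*e2 + 48/25*e3 - 9/5*e4 - 24/5*e12 + 21/40*e13 + 141/80*e14 + 111/20*e23 - 3/2*e24 + 39/10*e123 - 3*e124 - 72/25*e234 - 51/10*e1234
step 4: 96/5*e234 - 1623/200*e1234
Answer: -1623/200


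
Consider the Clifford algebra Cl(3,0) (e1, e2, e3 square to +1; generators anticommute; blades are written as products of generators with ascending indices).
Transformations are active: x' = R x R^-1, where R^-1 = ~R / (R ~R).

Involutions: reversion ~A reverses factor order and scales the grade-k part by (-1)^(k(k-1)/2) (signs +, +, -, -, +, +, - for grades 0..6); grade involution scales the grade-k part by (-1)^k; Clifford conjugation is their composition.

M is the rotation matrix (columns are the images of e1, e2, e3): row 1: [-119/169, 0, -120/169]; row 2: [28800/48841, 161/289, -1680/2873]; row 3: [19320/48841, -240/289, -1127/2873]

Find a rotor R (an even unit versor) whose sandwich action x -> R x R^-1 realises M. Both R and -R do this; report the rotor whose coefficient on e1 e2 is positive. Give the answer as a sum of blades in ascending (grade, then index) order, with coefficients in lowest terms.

Method: write R = a + b12*e1 e2 + b13*e1 e3 + b23*e2 e3 with a^2 + b12^2 + b13^2 + b23^2 = 1 (so R^-1 = ~R). Expanding the columns R e_j ~R gives tr M = 4a^2 - 1 and, from the antisymmetric part, M21 - M12 = -4a*b12, M13 - M31 = 4a*b13, M32 - M23 = -4a*b23.
Here tr M = -26341/48841, so a^2 = (1 + tr M)/4 = 5625/48841 and a = ±75/221. Taking a = 75/221: M21 - M12 = 28800/48841, M13 - M31 = -54000/48841, M32 - M23 = -12000/48841, giving b12 = -96/221, b13 = -180/221, b23 = 40/221, i.e. R = 75/221 - 96/221*e1 e2 - 180/221*e1 e3 + 40/221*e2 e3.
Its e1 e2 coefficient is negative, so report the other preimage -R.
Answer: -75/221 + 96/221*e1 e2 + 180/221*e1 e3 - 40/221*e2 e3. Note: both R and -R realise this M (trace -26341/48841); the covering map identifies them, and the e1 e2-coefficient sign is the tie-breaker.


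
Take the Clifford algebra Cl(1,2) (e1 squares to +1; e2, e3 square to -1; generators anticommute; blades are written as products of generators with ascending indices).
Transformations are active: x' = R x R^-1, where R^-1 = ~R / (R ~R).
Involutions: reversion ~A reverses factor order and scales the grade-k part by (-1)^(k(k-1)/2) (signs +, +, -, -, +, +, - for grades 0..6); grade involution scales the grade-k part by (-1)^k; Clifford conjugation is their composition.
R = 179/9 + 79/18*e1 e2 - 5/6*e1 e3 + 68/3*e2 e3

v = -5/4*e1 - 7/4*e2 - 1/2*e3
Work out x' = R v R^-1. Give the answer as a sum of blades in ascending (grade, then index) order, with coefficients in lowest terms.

~R = 179/9 - 79/18*e1 e2 + 5/6*e1 e3 - 68/3*e2 e3, and R ~R = 16009/18, so R^-1 = ~R / (16009/18).
R v = -1267/72*e1 - 1295/72*e2 - 3647/72*e3 - 2303/72*e1 e2 e3
Answer: -96115/82332*e1 + 41393/41166*e2 - 39787/27444*e3


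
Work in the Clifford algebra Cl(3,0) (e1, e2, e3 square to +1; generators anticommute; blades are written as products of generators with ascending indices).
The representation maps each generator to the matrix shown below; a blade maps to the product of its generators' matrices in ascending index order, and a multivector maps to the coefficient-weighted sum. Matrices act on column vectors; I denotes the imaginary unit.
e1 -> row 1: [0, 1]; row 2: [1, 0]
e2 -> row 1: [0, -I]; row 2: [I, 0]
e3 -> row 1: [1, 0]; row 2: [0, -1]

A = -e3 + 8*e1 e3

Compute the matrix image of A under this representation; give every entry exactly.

Bivector images (products of the table entries): rho(e1 e3) = rho(e1)rho(e3) = row 1: [0, -1]; row 2: [1, 0].
M = (-1)*rho(e3) + (8)*rho(e1 e3), summed entrywise:
Answer: row 1: [-1, -8]; row 2: [8, 1]


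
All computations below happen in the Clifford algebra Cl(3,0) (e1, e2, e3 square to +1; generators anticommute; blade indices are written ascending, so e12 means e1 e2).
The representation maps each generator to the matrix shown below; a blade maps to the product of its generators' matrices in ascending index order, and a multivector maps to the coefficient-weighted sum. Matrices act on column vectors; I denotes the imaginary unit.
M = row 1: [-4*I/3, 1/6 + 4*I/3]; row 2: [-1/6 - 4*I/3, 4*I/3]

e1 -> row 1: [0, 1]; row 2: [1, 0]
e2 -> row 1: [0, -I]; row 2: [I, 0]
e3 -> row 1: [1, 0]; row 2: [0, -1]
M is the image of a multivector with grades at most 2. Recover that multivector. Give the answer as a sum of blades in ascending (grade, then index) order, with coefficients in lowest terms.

Method: 1, rho(e1), rho(e2), rho(e3) form a trace-orthogonal basis of the 2x2 complex matrices (tr(X Y) = 2 if X = Y, else 0), so M = m0*1 + m1*rho(e1) + m2*rho(e2) + m3*rho(e3) with m0 = tr(M)/2 = 0, m1 = tr(M rho(e1))/2 = 0, m2 = tr(M rho(e2))/2 = -4/3 + I/6, m3 = tr(M rho(e3))/2 = -4*I/3.
Multiplying table entries, the bivector images are rho(e12) = I*rho(e3), rho(e13) = -I*rho(e2), rho(e23) = I*rho(e1); with real blade coefficients the real parts of m0..m3 are the coefficients of 1, e1, e2, e3 and the imaginary parts give the bivectors (e23: Im m1, e13: -Im m2, e12: Im m3).
Answer: -4/3*e2 - 4/3*e12 - 1/6*e13


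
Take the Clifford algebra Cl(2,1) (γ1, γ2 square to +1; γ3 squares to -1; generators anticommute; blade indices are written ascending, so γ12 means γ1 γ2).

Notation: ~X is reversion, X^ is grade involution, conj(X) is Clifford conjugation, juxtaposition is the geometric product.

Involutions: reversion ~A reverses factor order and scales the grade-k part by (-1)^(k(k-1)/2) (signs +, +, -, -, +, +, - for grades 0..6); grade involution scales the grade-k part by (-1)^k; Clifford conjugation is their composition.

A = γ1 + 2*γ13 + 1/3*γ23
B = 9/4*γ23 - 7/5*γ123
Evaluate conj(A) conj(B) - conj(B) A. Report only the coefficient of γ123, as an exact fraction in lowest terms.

first term: 3/4 + 7/15*γ1 - 14/5*γ2 + 9/2*γ12 + 7/5*γ23 + 9/4*γ123
second term: -3/4 - 7/15*γ1 + 14/5*γ2 + 9/2*γ12 - 7/5*γ23 - 9/4*γ123
Answer: 9/2


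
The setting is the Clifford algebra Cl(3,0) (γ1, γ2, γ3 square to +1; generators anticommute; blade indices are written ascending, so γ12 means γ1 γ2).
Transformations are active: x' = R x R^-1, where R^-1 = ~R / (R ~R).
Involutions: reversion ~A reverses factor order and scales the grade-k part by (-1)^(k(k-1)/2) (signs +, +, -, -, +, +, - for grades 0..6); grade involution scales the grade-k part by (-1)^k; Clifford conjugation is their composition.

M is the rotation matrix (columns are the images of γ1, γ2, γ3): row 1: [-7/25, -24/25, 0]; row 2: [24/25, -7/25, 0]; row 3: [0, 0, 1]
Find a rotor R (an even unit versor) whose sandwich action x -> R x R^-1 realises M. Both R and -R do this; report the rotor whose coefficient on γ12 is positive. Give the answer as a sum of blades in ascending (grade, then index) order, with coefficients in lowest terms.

Method: write R = a + b12*γ12 + b13*γ13 + b23*γ23 with a^2 + b12^2 + b13^2 + b23^2 = 1 (so R^-1 = ~R). Expanding the columns R e_j ~R gives tr M = 4a^2 - 1 and, from the antisymmetric part, M21 - M12 = -4a*b12, M13 - M31 = 4a*b13, M32 - M23 = -4a*b23.
Here tr M = 11/25, so a^2 = (1 + tr M)/4 = 9/25 and a = ±3/5. Taking a = 3/5: M21 - M12 = 48/25, M13 - M31 = 0, M32 - M23 = 0, giving b12 = -4/5, b13 = 0, b23 = 0, i.e. R = 3/5 - 4/5*γ12.
Its γ12 coefficient is negative, so report the other preimage -R.
Answer: -3/5 + 4/5*γ12. Sheet selection: the two-to-one cover makes ±R indistinguishable at the matrix level (trace 11/25), so uniqueness comes from the required sign on γ12.


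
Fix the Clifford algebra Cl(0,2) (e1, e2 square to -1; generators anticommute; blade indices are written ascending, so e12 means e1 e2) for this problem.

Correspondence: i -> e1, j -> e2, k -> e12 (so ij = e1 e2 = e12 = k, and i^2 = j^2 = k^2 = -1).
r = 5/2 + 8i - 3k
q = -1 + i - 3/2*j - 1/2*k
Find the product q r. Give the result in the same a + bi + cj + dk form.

In blades: q = -1 + e1 - 3/2*e2 - 1/2*e12, r = 5/2 + 8*e1 - 3*e12.
Distribute q over r term by term (generator squares from the signature, products reordered to ascending indices): (-1)*r = -5/2 - 8*e1 + 3*e12; (e1)*r = -8 + 5/2*e1 + 3*e2; (-3/2*e2)*r = 9/2*e1 - 15/4*e2 + 12*e12; (-1/2*e12)*r = -3/2 - 4*e2 - 5/4*e12.
Sum: -12 - e1 - 19/4*e2 + 55/4*e12; translating back through the correspondence:
Answer: -12 - i - 19/4*j + 55/4*k


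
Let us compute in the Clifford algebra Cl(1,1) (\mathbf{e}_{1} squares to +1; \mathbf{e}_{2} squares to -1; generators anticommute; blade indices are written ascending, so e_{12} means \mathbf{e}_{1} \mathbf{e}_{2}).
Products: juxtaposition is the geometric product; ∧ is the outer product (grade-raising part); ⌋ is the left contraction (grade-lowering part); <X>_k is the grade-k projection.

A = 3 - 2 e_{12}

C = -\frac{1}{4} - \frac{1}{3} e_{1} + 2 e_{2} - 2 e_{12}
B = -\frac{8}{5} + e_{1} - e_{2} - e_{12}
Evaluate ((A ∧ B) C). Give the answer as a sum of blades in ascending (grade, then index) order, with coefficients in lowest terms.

step 1: -\frac{24}{5} + 3 e_{1} - 3 e_{2} + \frac{1}{5} e_{12}
step 2: \frac{29}{5} + \frac{129}{20} e_{1} - \frac{887}{60} e_{2} + \frac{291}{20} e_{12}
Answer: \frac{29}{5} + \frac{129}{20} e_{1} - \frac{887}{60} e_{2} + \frac{291}{20} e_{12}


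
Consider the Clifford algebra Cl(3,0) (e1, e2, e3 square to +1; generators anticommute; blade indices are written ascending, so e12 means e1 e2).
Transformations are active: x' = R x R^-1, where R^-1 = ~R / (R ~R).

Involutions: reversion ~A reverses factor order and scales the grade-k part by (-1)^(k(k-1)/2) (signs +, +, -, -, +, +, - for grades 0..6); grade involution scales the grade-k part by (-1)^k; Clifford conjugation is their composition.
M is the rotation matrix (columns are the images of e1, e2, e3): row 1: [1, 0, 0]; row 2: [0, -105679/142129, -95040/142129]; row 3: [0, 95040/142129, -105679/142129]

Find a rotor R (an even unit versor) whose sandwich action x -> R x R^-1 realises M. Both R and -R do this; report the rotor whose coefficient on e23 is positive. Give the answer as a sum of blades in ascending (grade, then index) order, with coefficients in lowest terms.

Method: write R = a + b12*e12 + b13*e13 + b23*e23 with a^2 + b12^2 + b13^2 + b23^2 = 1 (so R^-1 = ~R). Expanding the columns R e_j ~R gives tr M = 4a^2 - 1 and, from the antisymmetric part, M21 - M12 = -4a*b12, M13 - M31 = 4a*b13, M32 - M23 = -4a*b23.
Here tr M = -69229/142129, so a^2 = (1 + tr M)/4 = 18225/142129 and a = ±135/377. Taking a = 135/377: M21 - M12 = 0, M13 - M31 = 0, M32 - M23 = 190080/142129, giving b12 = 0, b13 = 0, b23 = -352/377, i.e. R = 135/377 - 352/377*e23.
Its e23 coefficient is negative, so report the other preimage -R.
Answer: -135/377 + 352/377*e23. Key observation: the double cover Spin(3) -> SO(3) sends R and -R to the same matrix (trace -69229/142129 here), so the stated sign of the e23 coefficient is what selects one sheet.


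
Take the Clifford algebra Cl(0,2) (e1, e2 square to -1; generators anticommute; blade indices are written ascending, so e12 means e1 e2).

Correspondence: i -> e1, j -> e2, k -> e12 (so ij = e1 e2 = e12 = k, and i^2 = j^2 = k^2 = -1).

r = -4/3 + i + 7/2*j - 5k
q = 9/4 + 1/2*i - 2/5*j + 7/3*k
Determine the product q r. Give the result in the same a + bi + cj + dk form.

In blades: q = 9/4 + 1/2*e1 - 2/5*e2 + 7/3*e12, r = -4/3 + e1 + 7/2*e2 - 5*e12.
Distribute q over r term by term (generator squares from the signature, products reordered to ascending indices): (9/4)*r = -3 + 9/4*e1 + 63/8*e2 - 45/4*e12; (1/2*e1)*r = -1/2 - 2/3*e1 + 5/2*e2 + 7/4*e12; (-2/5*e2)*r = 7/5 + 2*e1 + 8/15*e2 + 2/5*e12; (7/3*e12)*r = 35/3 - 49/6*e1 + 7/3*e2 - 28/9*e12.
Sum: 287/30 - 55/12*e1 + 1589/120*e2 - 1099/90*e12; translating back through the correspondence:
Answer: 287/30 - 55/12*i + 1589/120*j - 1099/90*k


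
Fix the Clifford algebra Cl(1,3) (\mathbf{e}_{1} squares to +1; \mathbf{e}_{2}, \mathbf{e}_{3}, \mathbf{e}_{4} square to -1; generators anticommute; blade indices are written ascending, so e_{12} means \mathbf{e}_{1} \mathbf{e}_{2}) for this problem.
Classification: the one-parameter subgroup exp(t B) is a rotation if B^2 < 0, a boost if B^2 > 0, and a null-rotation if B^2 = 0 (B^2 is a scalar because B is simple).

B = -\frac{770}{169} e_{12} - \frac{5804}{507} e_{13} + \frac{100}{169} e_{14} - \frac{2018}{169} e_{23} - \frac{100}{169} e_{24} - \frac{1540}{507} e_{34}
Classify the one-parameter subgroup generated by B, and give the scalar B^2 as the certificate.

B^2 term by term: the squares give (-\frac{770}{169})^2*(e_{12})^2 + (-\frac{5804}{507})^2*(e_{13})^2 + (\frac{100}{169})^2*(e_{14})^2 + (-\frac{2018}{169})^2*(e_{23})^2 + (-\frac{100}{169})^2*(e_{24})^2 + (-\frac{1540}{507})^2*(e_{34})^2 = \frac{592900}{28561}*(+1) + \frac{33686416}{257049}*(+1) + \frac{10000}{28561}*(+1) + \frac{4072324}{28561}*(-1) + \frac{10000}{28561}*(-1) + \frac{2371600}{257049}*(-1) = 0 (each basis 2-blade squares to minus the product of its generators' squares); cross terms between blades sharing an index anticommute and cancel; the commuting (index-disjoint) pairs give grade-4 terms 2*c*c'*(blade product), which cancel blade by blade — e_{1234}: \frac{2371600}{85683} - \frac{1160800}{85683} - \frac{403600}{28561} = 0 — confirming B is simple. So B^2 = 0.
Answer: null-rotation, certificate B^2 = 0. Note: conjugating B changes its blade decomposition but never the scalar B^2 = 0, whose sign settles the classification.


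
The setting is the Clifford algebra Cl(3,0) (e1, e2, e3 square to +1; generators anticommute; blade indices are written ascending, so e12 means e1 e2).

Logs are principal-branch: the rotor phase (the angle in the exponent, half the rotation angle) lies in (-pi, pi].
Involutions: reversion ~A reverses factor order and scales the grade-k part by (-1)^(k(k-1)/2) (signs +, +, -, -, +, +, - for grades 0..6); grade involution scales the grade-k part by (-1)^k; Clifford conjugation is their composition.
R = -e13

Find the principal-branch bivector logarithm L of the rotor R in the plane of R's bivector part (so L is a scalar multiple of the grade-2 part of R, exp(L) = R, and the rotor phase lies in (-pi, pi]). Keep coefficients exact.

The scalar part of R is 0, and that scalar determines the rotor phase on the principal branch; recovering the unit plane as bivector-part over sine of the phase gives L = phase * plane.
Concretely: cos(phase) = 0 gives phase = ±pi/2, and since phase/sin(phase) is even the sign is immaterial: L = (phase/sin(phase)) * <R>_2 = (pi/2) * <R>_2.
Answer: -pi/2*e13


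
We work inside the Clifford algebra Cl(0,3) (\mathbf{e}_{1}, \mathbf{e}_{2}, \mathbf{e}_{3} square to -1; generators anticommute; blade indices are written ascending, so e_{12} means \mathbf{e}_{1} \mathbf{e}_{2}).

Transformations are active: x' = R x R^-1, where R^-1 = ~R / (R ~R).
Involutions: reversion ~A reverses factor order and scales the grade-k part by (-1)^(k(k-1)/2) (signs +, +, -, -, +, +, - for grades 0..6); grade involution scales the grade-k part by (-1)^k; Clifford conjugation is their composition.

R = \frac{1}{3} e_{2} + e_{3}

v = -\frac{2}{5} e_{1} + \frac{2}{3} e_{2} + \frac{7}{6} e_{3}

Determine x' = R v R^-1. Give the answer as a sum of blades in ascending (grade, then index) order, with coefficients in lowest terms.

~R = \frac{1}{3} e_{2} + e_{3}, and R ~R = -\frac{10}{9}, so R^-1 = ~R / (-\frac{10}{9}).
R v = -\frac{25}{18} + \frac{2}{15} e_{12} + \frac{2}{5} e_{13} - \frac{5}{18} e_{23}
Answer: \frac{2}{5} e_{1} + \frac{1}{6} e_{2} + \frac{4}{3} e_{3}
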